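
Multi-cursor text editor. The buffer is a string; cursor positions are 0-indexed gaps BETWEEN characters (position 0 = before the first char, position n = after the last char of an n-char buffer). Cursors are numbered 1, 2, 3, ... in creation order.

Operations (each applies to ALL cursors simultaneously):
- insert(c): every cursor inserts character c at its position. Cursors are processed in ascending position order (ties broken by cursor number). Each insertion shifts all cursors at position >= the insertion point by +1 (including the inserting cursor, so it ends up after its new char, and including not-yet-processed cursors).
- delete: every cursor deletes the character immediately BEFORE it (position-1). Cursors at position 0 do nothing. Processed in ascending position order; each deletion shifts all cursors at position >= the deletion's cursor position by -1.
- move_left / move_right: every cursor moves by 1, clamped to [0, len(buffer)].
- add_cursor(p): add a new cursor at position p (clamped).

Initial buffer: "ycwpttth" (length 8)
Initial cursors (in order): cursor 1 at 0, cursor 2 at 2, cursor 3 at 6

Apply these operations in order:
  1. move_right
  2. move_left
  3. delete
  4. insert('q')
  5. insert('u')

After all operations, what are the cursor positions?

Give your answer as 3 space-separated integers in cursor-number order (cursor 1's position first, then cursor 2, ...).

Answer: 2 5 10

Derivation:
After op 1 (move_right): buffer="ycwpttth" (len 8), cursors c1@1 c2@3 c3@7, authorship ........
After op 2 (move_left): buffer="ycwpttth" (len 8), cursors c1@0 c2@2 c3@6, authorship ........
After op 3 (delete): buffer="ywptth" (len 6), cursors c1@0 c2@1 c3@4, authorship ......
After op 4 (insert('q')): buffer="qyqwptqth" (len 9), cursors c1@1 c2@3 c3@7, authorship 1.2...3..
After op 5 (insert('u')): buffer="quyquwptquth" (len 12), cursors c1@2 c2@5 c3@10, authorship 11.22...33..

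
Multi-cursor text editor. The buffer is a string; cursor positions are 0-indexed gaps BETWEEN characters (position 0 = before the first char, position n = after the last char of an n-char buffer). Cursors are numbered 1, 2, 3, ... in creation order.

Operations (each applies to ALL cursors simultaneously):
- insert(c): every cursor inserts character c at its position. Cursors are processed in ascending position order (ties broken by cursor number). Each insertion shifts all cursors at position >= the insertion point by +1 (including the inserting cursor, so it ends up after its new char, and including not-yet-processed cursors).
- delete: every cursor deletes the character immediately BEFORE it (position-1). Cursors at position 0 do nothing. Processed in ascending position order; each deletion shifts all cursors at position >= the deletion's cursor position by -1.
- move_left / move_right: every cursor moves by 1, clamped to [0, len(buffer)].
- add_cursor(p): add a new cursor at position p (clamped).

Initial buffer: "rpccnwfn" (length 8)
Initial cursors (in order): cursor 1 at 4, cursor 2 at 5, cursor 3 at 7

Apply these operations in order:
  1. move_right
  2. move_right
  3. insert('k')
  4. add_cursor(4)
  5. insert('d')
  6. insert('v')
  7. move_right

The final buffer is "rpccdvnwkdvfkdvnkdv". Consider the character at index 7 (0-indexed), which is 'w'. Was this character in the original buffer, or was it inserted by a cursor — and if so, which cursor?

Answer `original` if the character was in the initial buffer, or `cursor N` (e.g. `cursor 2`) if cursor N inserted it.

Answer: original

Derivation:
After op 1 (move_right): buffer="rpccnwfn" (len 8), cursors c1@5 c2@6 c3@8, authorship ........
After op 2 (move_right): buffer="rpccnwfn" (len 8), cursors c1@6 c2@7 c3@8, authorship ........
After op 3 (insert('k')): buffer="rpccnwkfknk" (len 11), cursors c1@7 c2@9 c3@11, authorship ......1.2.3
After op 4 (add_cursor(4)): buffer="rpccnwkfknk" (len 11), cursors c4@4 c1@7 c2@9 c3@11, authorship ......1.2.3
After op 5 (insert('d')): buffer="rpccdnwkdfkdnkd" (len 15), cursors c4@5 c1@9 c2@12 c3@15, authorship ....4..11.22.33
After op 6 (insert('v')): buffer="rpccdvnwkdvfkdvnkdv" (len 19), cursors c4@6 c1@11 c2@15 c3@19, authorship ....44..111.222.333
After op 7 (move_right): buffer="rpccdvnwkdvfkdvnkdv" (len 19), cursors c4@7 c1@12 c2@16 c3@19, authorship ....44..111.222.333
Authorship (.=original, N=cursor N): . . . . 4 4 . . 1 1 1 . 2 2 2 . 3 3 3
Index 7: author = original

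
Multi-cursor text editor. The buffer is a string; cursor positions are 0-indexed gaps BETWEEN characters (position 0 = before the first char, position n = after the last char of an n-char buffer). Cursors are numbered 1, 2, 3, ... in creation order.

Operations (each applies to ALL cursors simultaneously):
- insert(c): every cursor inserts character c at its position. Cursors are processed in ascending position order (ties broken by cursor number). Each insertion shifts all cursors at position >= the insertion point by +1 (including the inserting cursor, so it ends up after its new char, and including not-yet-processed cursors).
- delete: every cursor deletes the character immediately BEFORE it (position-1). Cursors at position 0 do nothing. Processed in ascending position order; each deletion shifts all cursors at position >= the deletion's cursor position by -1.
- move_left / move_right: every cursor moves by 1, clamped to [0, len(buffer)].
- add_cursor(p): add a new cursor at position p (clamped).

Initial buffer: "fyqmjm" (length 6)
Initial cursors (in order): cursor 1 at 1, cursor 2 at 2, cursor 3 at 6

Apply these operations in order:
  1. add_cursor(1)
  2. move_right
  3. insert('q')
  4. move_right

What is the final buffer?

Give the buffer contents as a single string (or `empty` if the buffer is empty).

Answer: fyqqqqmjmq

Derivation:
After op 1 (add_cursor(1)): buffer="fyqmjm" (len 6), cursors c1@1 c4@1 c2@2 c3@6, authorship ......
After op 2 (move_right): buffer="fyqmjm" (len 6), cursors c1@2 c4@2 c2@3 c3@6, authorship ......
After op 3 (insert('q')): buffer="fyqqqqmjmq" (len 10), cursors c1@4 c4@4 c2@6 c3@10, authorship ..14.2...3
After op 4 (move_right): buffer="fyqqqqmjmq" (len 10), cursors c1@5 c4@5 c2@7 c3@10, authorship ..14.2...3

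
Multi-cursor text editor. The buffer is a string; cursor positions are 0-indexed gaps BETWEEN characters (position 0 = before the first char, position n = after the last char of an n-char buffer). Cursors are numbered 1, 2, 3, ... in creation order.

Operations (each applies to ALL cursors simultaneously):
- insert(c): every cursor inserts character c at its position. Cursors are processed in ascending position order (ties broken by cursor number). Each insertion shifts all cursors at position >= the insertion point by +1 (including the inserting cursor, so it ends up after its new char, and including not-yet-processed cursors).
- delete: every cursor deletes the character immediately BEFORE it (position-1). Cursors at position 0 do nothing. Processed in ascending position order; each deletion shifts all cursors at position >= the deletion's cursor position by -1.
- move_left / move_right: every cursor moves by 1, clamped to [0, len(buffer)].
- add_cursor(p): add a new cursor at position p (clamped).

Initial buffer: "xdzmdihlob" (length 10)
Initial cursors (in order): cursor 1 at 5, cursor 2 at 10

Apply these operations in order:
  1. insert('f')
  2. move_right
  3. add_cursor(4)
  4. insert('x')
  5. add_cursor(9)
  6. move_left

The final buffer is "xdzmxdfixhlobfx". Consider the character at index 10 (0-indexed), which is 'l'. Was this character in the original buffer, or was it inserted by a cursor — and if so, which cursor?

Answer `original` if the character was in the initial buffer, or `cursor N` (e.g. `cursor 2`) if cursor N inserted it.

After op 1 (insert('f')): buffer="xdzmdfihlobf" (len 12), cursors c1@6 c2@12, authorship .....1.....2
After op 2 (move_right): buffer="xdzmdfihlobf" (len 12), cursors c1@7 c2@12, authorship .....1.....2
After op 3 (add_cursor(4)): buffer="xdzmdfihlobf" (len 12), cursors c3@4 c1@7 c2@12, authorship .....1.....2
After op 4 (insert('x')): buffer="xdzmxdfixhlobfx" (len 15), cursors c3@5 c1@9 c2@15, authorship ....3.1.1....22
After op 5 (add_cursor(9)): buffer="xdzmxdfixhlobfx" (len 15), cursors c3@5 c1@9 c4@9 c2@15, authorship ....3.1.1....22
After op 6 (move_left): buffer="xdzmxdfixhlobfx" (len 15), cursors c3@4 c1@8 c4@8 c2@14, authorship ....3.1.1....22
Authorship (.=original, N=cursor N): . . . . 3 . 1 . 1 . . . . 2 2
Index 10: author = original

Answer: original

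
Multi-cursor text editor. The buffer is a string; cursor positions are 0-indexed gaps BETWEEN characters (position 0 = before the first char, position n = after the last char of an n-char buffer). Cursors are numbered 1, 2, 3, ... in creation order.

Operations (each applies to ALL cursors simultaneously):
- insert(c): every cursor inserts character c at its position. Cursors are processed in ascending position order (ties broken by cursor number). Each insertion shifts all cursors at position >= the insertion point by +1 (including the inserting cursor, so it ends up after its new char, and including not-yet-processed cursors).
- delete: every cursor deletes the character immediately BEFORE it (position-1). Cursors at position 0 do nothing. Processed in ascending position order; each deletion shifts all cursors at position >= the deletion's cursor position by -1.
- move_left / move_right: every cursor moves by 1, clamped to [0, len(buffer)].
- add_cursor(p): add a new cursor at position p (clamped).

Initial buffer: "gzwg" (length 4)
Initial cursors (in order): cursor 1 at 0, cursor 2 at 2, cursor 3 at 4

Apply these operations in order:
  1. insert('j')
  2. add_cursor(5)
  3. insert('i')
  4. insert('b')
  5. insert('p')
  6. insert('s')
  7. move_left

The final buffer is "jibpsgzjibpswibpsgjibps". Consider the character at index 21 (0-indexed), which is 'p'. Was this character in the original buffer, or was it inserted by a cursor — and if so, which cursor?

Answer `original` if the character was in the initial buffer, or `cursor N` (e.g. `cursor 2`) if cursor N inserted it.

After op 1 (insert('j')): buffer="jgzjwgj" (len 7), cursors c1@1 c2@4 c3@7, authorship 1..2..3
After op 2 (add_cursor(5)): buffer="jgzjwgj" (len 7), cursors c1@1 c2@4 c4@5 c3@7, authorship 1..2..3
After op 3 (insert('i')): buffer="jigzjiwigji" (len 11), cursors c1@2 c2@6 c4@8 c3@11, authorship 11..22.4.33
After op 4 (insert('b')): buffer="jibgzjibwibgjib" (len 15), cursors c1@3 c2@8 c4@11 c3@15, authorship 111..222.44.333
After op 5 (insert('p')): buffer="jibpgzjibpwibpgjibp" (len 19), cursors c1@4 c2@10 c4@14 c3@19, authorship 1111..2222.444.3333
After op 6 (insert('s')): buffer="jibpsgzjibpswibpsgjibps" (len 23), cursors c1@5 c2@12 c4@17 c3@23, authorship 11111..22222.4444.33333
After op 7 (move_left): buffer="jibpsgzjibpswibpsgjibps" (len 23), cursors c1@4 c2@11 c4@16 c3@22, authorship 11111..22222.4444.33333
Authorship (.=original, N=cursor N): 1 1 1 1 1 . . 2 2 2 2 2 . 4 4 4 4 . 3 3 3 3 3
Index 21: author = 3

Answer: cursor 3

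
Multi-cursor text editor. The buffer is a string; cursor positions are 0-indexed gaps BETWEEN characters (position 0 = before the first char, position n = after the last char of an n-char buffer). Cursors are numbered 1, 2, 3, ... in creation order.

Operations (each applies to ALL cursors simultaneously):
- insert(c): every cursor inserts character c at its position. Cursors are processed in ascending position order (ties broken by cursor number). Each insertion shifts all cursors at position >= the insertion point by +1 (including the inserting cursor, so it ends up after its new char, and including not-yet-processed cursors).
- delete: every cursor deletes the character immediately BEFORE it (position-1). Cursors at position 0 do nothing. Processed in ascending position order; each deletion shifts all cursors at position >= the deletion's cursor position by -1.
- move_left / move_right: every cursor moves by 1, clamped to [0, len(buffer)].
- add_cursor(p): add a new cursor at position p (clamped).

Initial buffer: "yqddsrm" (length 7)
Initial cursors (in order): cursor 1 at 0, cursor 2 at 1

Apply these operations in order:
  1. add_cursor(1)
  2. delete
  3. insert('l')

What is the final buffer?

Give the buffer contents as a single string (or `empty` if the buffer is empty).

Answer: lllqddsrm

Derivation:
After op 1 (add_cursor(1)): buffer="yqddsrm" (len 7), cursors c1@0 c2@1 c3@1, authorship .......
After op 2 (delete): buffer="qddsrm" (len 6), cursors c1@0 c2@0 c3@0, authorship ......
After op 3 (insert('l')): buffer="lllqddsrm" (len 9), cursors c1@3 c2@3 c3@3, authorship 123......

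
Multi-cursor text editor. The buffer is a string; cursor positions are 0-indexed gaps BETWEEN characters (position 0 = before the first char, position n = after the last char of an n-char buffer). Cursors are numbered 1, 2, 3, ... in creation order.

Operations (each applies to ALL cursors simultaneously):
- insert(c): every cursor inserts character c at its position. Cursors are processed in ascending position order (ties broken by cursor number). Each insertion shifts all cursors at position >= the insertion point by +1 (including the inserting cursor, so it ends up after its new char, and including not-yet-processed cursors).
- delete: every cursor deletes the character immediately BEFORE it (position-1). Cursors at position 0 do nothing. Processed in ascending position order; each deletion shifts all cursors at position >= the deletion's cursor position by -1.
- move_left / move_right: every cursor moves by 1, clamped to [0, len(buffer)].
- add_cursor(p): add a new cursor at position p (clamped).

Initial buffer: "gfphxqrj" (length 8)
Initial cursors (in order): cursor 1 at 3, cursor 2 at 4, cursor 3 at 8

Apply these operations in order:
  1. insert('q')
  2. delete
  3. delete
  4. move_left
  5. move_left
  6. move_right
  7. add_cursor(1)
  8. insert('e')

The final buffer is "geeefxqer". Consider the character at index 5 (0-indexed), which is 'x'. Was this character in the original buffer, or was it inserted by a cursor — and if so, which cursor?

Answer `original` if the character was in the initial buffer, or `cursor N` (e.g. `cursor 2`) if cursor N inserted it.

After op 1 (insert('q')): buffer="gfpqhqxqrjq" (len 11), cursors c1@4 c2@6 c3@11, authorship ...1.2....3
After op 2 (delete): buffer="gfphxqrj" (len 8), cursors c1@3 c2@4 c3@8, authorship ........
After op 3 (delete): buffer="gfxqr" (len 5), cursors c1@2 c2@2 c3@5, authorship .....
After op 4 (move_left): buffer="gfxqr" (len 5), cursors c1@1 c2@1 c3@4, authorship .....
After op 5 (move_left): buffer="gfxqr" (len 5), cursors c1@0 c2@0 c3@3, authorship .....
After op 6 (move_right): buffer="gfxqr" (len 5), cursors c1@1 c2@1 c3@4, authorship .....
After op 7 (add_cursor(1)): buffer="gfxqr" (len 5), cursors c1@1 c2@1 c4@1 c3@4, authorship .....
After op 8 (insert('e')): buffer="geeefxqer" (len 9), cursors c1@4 c2@4 c4@4 c3@8, authorship .124...3.
Authorship (.=original, N=cursor N): . 1 2 4 . . . 3 .
Index 5: author = original

Answer: original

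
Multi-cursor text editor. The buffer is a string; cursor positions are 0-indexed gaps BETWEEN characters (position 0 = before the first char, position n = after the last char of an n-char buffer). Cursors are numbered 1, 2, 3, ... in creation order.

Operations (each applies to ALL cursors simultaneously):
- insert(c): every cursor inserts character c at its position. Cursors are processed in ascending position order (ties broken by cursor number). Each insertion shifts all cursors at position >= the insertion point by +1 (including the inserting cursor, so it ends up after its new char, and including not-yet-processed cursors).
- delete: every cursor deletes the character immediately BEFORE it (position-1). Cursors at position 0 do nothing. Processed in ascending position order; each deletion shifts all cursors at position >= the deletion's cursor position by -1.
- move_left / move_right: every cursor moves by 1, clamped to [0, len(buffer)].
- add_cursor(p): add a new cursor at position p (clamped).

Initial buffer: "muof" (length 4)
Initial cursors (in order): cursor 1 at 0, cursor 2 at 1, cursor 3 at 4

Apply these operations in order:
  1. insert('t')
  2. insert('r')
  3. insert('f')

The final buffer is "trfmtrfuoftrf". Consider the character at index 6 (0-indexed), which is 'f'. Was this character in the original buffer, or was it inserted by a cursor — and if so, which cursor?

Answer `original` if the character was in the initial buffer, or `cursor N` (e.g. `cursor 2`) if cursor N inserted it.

After op 1 (insert('t')): buffer="tmtuoft" (len 7), cursors c1@1 c2@3 c3@7, authorship 1.2...3
After op 2 (insert('r')): buffer="trmtruoftr" (len 10), cursors c1@2 c2@5 c3@10, authorship 11.22...33
After op 3 (insert('f')): buffer="trfmtrfuoftrf" (len 13), cursors c1@3 c2@7 c3@13, authorship 111.222...333
Authorship (.=original, N=cursor N): 1 1 1 . 2 2 2 . . . 3 3 3
Index 6: author = 2

Answer: cursor 2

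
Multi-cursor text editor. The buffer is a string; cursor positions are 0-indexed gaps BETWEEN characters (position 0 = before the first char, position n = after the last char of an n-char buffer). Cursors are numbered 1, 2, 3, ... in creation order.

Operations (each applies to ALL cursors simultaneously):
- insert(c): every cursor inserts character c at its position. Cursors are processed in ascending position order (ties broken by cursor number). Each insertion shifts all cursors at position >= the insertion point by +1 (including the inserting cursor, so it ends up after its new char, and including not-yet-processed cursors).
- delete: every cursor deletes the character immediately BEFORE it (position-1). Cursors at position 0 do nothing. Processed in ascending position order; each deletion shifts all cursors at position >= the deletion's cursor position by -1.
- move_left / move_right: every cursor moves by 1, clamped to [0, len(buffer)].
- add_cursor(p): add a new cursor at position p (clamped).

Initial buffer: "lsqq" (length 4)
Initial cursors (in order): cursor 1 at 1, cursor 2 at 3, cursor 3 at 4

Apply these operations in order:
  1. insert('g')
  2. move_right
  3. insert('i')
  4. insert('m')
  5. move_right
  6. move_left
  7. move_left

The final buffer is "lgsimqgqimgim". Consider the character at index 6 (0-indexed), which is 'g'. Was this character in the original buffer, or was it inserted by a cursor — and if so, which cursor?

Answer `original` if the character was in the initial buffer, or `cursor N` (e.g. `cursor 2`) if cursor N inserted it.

Answer: cursor 2

Derivation:
After op 1 (insert('g')): buffer="lgsqgqg" (len 7), cursors c1@2 c2@5 c3@7, authorship .1..2.3
After op 2 (move_right): buffer="lgsqgqg" (len 7), cursors c1@3 c2@6 c3@7, authorship .1..2.3
After op 3 (insert('i')): buffer="lgsiqgqigi" (len 10), cursors c1@4 c2@8 c3@10, authorship .1.1.2.233
After op 4 (insert('m')): buffer="lgsimqgqimgim" (len 13), cursors c1@5 c2@10 c3@13, authorship .1.11.2.22333
After op 5 (move_right): buffer="lgsimqgqimgim" (len 13), cursors c1@6 c2@11 c3@13, authorship .1.11.2.22333
After op 6 (move_left): buffer="lgsimqgqimgim" (len 13), cursors c1@5 c2@10 c3@12, authorship .1.11.2.22333
After op 7 (move_left): buffer="lgsimqgqimgim" (len 13), cursors c1@4 c2@9 c3@11, authorship .1.11.2.22333
Authorship (.=original, N=cursor N): . 1 . 1 1 . 2 . 2 2 3 3 3
Index 6: author = 2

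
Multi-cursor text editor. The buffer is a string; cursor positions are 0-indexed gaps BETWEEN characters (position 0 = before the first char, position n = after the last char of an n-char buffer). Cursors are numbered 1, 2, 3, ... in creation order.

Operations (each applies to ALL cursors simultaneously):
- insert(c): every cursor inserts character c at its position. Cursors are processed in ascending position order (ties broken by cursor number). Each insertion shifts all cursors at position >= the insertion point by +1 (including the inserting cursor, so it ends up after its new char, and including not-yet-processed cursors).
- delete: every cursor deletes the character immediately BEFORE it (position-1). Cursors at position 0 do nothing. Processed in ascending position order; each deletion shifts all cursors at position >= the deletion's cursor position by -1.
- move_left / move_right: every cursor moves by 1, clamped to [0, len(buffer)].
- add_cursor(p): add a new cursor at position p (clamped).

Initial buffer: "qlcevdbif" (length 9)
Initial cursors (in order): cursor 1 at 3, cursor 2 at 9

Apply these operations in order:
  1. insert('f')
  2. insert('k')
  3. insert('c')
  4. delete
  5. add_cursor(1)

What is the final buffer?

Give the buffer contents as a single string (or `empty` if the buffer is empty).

Answer: qlcfkevdbiffk

Derivation:
After op 1 (insert('f')): buffer="qlcfevdbiff" (len 11), cursors c1@4 c2@11, authorship ...1......2
After op 2 (insert('k')): buffer="qlcfkevdbiffk" (len 13), cursors c1@5 c2@13, authorship ...11......22
After op 3 (insert('c')): buffer="qlcfkcevdbiffkc" (len 15), cursors c1@6 c2@15, authorship ...111......222
After op 4 (delete): buffer="qlcfkevdbiffk" (len 13), cursors c1@5 c2@13, authorship ...11......22
After op 5 (add_cursor(1)): buffer="qlcfkevdbiffk" (len 13), cursors c3@1 c1@5 c2@13, authorship ...11......22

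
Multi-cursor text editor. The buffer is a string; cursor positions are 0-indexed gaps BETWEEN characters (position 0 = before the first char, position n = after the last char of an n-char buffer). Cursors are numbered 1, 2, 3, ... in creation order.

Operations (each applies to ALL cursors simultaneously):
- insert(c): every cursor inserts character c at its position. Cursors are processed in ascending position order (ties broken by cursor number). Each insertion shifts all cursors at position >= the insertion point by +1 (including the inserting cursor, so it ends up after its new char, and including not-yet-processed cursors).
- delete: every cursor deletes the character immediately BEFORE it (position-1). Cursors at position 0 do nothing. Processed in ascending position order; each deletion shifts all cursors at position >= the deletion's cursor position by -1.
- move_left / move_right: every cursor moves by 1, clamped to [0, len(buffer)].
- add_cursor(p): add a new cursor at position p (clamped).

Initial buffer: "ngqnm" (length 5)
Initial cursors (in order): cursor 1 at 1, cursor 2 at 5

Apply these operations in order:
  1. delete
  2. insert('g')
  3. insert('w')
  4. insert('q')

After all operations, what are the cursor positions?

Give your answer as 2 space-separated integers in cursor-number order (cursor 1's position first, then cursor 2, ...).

Answer: 3 9

Derivation:
After op 1 (delete): buffer="gqn" (len 3), cursors c1@0 c2@3, authorship ...
After op 2 (insert('g')): buffer="ggqng" (len 5), cursors c1@1 c2@5, authorship 1...2
After op 3 (insert('w')): buffer="gwgqngw" (len 7), cursors c1@2 c2@7, authorship 11...22
After op 4 (insert('q')): buffer="gwqgqngwq" (len 9), cursors c1@3 c2@9, authorship 111...222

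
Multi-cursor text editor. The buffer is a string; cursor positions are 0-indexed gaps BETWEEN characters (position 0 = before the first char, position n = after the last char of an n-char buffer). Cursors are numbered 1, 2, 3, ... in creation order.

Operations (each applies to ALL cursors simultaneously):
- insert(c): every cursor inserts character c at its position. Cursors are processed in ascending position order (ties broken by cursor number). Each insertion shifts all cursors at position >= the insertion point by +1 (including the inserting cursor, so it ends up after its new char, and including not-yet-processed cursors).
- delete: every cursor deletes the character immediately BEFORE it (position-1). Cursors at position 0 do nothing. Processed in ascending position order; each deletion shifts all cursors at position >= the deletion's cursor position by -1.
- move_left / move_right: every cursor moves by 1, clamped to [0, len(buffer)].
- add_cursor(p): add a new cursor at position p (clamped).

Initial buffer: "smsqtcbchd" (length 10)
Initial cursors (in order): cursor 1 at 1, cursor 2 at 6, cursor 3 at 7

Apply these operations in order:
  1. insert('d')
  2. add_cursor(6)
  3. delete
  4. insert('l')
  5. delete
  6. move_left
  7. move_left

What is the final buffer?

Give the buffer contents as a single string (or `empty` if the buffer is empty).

After op 1 (insert('d')): buffer="sdmsqtcdbdchd" (len 13), cursors c1@2 c2@8 c3@10, authorship .1.....2.3...
After op 2 (add_cursor(6)): buffer="sdmsqtcdbdchd" (len 13), cursors c1@2 c4@6 c2@8 c3@10, authorship .1.....2.3...
After op 3 (delete): buffer="smsqcbchd" (len 9), cursors c1@1 c4@4 c2@5 c3@6, authorship .........
After op 4 (insert('l')): buffer="slmsqlclblchd" (len 13), cursors c1@2 c4@6 c2@8 c3@10, authorship .1...4.2.3...
After op 5 (delete): buffer="smsqcbchd" (len 9), cursors c1@1 c4@4 c2@5 c3@6, authorship .........
After op 6 (move_left): buffer="smsqcbchd" (len 9), cursors c1@0 c4@3 c2@4 c3@5, authorship .........
After op 7 (move_left): buffer="smsqcbchd" (len 9), cursors c1@0 c4@2 c2@3 c3@4, authorship .........

Answer: smsqcbchd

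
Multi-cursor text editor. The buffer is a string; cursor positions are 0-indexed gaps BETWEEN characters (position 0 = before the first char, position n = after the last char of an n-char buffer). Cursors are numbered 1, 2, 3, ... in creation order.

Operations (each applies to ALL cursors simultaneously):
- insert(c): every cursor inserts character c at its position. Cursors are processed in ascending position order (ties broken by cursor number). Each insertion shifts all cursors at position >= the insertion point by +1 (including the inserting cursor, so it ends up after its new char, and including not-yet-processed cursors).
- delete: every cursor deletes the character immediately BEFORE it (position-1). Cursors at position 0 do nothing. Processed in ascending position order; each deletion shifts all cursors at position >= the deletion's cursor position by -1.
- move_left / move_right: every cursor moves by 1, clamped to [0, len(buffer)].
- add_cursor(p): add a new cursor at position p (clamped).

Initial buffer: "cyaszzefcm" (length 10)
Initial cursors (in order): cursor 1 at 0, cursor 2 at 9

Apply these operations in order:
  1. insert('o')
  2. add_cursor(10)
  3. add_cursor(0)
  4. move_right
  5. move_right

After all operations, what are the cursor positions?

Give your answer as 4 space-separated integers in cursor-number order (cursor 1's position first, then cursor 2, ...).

After op 1 (insert('o')): buffer="ocyaszzefcom" (len 12), cursors c1@1 c2@11, authorship 1.........2.
After op 2 (add_cursor(10)): buffer="ocyaszzefcom" (len 12), cursors c1@1 c3@10 c2@11, authorship 1.........2.
After op 3 (add_cursor(0)): buffer="ocyaszzefcom" (len 12), cursors c4@0 c1@1 c3@10 c2@11, authorship 1.........2.
After op 4 (move_right): buffer="ocyaszzefcom" (len 12), cursors c4@1 c1@2 c3@11 c2@12, authorship 1.........2.
After op 5 (move_right): buffer="ocyaszzefcom" (len 12), cursors c4@2 c1@3 c2@12 c3@12, authorship 1.........2.

Answer: 3 12 12 2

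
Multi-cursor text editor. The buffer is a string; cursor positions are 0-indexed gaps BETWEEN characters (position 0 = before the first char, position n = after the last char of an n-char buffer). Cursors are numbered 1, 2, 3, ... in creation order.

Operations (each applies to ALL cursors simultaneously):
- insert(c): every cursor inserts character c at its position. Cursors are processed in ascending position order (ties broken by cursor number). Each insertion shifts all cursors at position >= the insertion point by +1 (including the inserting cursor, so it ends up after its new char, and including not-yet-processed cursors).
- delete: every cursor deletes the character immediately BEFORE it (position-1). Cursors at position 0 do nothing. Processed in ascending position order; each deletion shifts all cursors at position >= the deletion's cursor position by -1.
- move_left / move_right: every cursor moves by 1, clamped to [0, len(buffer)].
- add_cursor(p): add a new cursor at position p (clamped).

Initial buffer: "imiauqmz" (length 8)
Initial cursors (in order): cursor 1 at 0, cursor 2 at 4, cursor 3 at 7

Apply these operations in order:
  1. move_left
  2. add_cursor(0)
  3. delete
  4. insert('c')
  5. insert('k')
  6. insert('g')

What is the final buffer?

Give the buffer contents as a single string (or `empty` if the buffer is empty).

Answer: cckkggimckgauckgmz

Derivation:
After op 1 (move_left): buffer="imiauqmz" (len 8), cursors c1@0 c2@3 c3@6, authorship ........
After op 2 (add_cursor(0)): buffer="imiauqmz" (len 8), cursors c1@0 c4@0 c2@3 c3@6, authorship ........
After op 3 (delete): buffer="imaumz" (len 6), cursors c1@0 c4@0 c2@2 c3@4, authorship ......
After op 4 (insert('c')): buffer="ccimcaucmz" (len 10), cursors c1@2 c4@2 c2@5 c3@8, authorship 14..2..3..
After op 5 (insert('k')): buffer="cckkimckauckmz" (len 14), cursors c1@4 c4@4 c2@8 c3@12, authorship 1414..22..33..
After op 6 (insert('g')): buffer="cckkggimckgauckgmz" (len 18), cursors c1@6 c4@6 c2@11 c3@16, authorship 141414..222..333..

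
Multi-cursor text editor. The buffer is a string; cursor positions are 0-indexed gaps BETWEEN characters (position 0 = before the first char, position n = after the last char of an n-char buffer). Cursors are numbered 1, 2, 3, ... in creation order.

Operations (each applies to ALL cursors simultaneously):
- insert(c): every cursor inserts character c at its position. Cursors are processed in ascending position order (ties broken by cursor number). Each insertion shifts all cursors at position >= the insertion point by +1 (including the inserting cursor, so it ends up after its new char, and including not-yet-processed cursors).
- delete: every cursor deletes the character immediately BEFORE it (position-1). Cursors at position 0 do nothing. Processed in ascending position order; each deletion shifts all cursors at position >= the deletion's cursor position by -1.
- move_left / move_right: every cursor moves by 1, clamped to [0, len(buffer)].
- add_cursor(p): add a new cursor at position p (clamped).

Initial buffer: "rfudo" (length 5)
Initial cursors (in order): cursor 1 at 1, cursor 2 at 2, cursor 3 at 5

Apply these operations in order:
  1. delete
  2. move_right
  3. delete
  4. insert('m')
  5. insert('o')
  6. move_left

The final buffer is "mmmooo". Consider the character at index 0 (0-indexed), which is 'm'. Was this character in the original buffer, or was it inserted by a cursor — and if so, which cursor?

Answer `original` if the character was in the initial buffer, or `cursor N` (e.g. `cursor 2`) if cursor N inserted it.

After op 1 (delete): buffer="ud" (len 2), cursors c1@0 c2@0 c3@2, authorship ..
After op 2 (move_right): buffer="ud" (len 2), cursors c1@1 c2@1 c3@2, authorship ..
After op 3 (delete): buffer="" (len 0), cursors c1@0 c2@0 c3@0, authorship 
After op 4 (insert('m')): buffer="mmm" (len 3), cursors c1@3 c2@3 c3@3, authorship 123
After op 5 (insert('o')): buffer="mmmooo" (len 6), cursors c1@6 c2@6 c3@6, authorship 123123
After op 6 (move_left): buffer="mmmooo" (len 6), cursors c1@5 c2@5 c3@5, authorship 123123
Authorship (.=original, N=cursor N): 1 2 3 1 2 3
Index 0: author = 1

Answer: cursor 1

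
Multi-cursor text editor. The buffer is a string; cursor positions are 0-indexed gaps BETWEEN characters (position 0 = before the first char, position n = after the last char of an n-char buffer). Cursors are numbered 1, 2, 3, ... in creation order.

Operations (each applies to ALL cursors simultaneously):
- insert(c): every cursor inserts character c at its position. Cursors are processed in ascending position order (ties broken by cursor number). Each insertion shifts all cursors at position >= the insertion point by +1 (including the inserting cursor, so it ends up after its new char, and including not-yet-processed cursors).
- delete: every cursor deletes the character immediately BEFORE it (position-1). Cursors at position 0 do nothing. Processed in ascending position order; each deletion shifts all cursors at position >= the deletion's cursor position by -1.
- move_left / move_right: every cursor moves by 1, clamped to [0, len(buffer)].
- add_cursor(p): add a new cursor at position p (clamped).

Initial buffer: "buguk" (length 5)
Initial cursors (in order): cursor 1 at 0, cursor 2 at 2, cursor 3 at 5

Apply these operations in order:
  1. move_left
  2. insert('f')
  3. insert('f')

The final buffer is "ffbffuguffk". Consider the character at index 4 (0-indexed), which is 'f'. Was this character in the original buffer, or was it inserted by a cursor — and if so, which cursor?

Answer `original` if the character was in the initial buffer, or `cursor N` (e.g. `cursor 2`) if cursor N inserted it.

After op 1 (move_left): buffer="buguk" (len 5), cursors c1@0 c2@1 c3@4, authorship .....
After op 2 (insert('f')): buffer="fbfugufk" (len 8), cursors c1@1 c2@3 c3@7, authorship 1.2...3.
After op 3 (insert('f')): buffer="ffbffuguffk" (len 11), cursors c1@2 c2@5 c3@10, authorship 11.22...33.
Authorship (.=original, N=cursor N): 1 1 . 2 2 . . . 3 3 .
Index 4: author = 2

Answer: cursor 2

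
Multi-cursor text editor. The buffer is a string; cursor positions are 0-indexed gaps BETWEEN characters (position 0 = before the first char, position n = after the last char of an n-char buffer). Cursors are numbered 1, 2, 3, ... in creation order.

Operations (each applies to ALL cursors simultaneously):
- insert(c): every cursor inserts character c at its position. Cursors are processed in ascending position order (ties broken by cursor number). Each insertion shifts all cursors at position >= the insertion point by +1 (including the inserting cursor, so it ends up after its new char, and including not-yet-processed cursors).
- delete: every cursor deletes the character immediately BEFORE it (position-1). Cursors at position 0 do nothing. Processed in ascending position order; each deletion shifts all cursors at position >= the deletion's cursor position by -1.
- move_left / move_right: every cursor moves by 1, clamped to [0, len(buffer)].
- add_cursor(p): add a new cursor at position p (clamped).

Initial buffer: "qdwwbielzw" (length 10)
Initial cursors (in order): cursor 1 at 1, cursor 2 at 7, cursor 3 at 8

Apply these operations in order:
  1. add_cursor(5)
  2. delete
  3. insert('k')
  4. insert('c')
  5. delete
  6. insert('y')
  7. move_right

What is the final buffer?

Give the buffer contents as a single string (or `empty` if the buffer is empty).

Answer: kydwwkyikkyyzw

Derivation:
After op 1 (add_cursor(5)): buffer="qdwwbielzw" (len 10), cursors c1@1 c4@5 c2@7 c3@8, authorship ..........
After op 2 (delete): buffer="dwwizw" (len 6), cursors c1@0 c4@3 c2@4 c3@4, authorship ......
After op 3 (insert('k')): buffer="kdwwkikkzw" (len 10), cursors c1@1 c4@5 c2@8 c3@8, authorship 1...4.23..
After op 4 (insert('c')): buffer="kcdwwkcikkcczw" (len 14), cursors c1@2 c4@7 c2@12 c3@12, authorship 11...44.2323..
After op 5 (delete): buffer="kdwwkikkzw" (len 10), cursors c1@1 c4@5 c2@8 c3@8, authorship 1...4.23..
After op 6 (insert('y')): buffer="kydwwkyikkyyzw" (len 14), cursors c1@2 c4@7 c2@12 c3@12, authorship 11...44.2323..
After op 7 (move_right): buffer="kydwwkyikkyyzw" (len 14), cursors c1@3 c4@8 c2@13 c3@13, authorship 11...44.2323..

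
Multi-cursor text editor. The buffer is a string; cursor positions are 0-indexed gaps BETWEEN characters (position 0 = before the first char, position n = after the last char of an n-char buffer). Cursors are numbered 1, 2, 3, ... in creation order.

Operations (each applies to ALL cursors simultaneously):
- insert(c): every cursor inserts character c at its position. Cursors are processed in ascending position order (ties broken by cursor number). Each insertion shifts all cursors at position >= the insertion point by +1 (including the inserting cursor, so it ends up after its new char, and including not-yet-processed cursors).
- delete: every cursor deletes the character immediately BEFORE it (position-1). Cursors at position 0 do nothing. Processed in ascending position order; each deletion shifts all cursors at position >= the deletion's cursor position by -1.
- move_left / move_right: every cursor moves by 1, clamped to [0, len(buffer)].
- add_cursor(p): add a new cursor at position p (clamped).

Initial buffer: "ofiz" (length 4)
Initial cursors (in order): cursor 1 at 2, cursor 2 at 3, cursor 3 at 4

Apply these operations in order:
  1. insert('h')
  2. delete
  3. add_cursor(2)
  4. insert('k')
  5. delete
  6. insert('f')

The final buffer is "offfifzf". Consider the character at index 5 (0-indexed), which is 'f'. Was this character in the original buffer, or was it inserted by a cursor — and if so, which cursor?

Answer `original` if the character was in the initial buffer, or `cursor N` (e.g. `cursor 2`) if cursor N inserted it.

After op 1 (insert('h')): buffer="ofhihzh" (len 7), cursors c1@3 c2@5 c3@7, authorship ..1.2.3
After op 2 (delete): buffer="ofiz" (len 4), cursors c1@2 c2@3 c3@4, authorship ....
After op 3 (add_cursor(2)): buffer="ofiz" (len 4), cursors c1@2 c4@2 c2@3 c3@4, authorship ....
After op 4 (insert('k')): buffer="ofkkikzk" (len 8), cursors c1@4 c4@4 c2@6 c3@8, authorship ..14.2.3
After op 5 (delete): buffer="ofiz" (len 4), cursors c1@2 c4@2 c2@3 c3@4, authorship ....
After op 6 (insert('f')): buffer="offfifzf" (len 8), cursors c1@4 c4@4 c2@6 c3@8, authorship ..14.2.3
Authorship (.=original, N=cursor N): . . 1 4 . 2 . 3
Index 5: author = 2

Answer: cursor 2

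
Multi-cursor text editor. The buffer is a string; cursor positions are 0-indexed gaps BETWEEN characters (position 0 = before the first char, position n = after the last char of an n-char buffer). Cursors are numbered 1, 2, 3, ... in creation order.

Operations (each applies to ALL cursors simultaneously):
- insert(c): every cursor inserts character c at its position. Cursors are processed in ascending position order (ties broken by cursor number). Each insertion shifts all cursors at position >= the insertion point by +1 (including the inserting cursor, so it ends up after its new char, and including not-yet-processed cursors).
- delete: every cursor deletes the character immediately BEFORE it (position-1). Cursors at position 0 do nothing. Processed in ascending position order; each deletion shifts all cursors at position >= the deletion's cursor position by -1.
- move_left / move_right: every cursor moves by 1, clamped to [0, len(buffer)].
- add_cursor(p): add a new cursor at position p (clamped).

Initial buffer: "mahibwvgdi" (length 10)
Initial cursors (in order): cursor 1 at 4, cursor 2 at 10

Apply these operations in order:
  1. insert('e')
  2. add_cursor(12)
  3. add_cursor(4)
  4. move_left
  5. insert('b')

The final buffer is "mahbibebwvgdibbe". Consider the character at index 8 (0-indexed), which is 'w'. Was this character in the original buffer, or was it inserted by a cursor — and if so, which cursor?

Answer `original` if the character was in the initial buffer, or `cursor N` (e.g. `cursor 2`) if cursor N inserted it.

Answer: original

Derivation:
After op 1 (insert('e')): buffer="mahiebwvgdie" (len 12), cursors c1@5 c2@12, authorship ....1......2
After op 2 (add_cursor(12)): buffer="mahiebwvgdie" (len 12), cursors c1@5 c2@12 c3@12, authorship ....1......2
After op 3 (add_cursor(4)): buffer="mahiebwvgdie" (len 12), cursors c4@4 c1@5 c2@12 c3@12, authorship ....1......2
After op 4 (move_left): buffer="mahiebwvgdie" (len 12), cursors c4@3 c1@4 c2@11 c3@11, authorship ....1......2
After op 5 (insert('b')): buffer="mahbibebwvgdibbe" (len 16), cursors c4@4 c1@6 c2@15 c3@15, authorship ...4.11......232
Authorship (.=original, N=cursor N): . . . 4 . 1 1 . . . . . . 2 3 2
Index 8: author = original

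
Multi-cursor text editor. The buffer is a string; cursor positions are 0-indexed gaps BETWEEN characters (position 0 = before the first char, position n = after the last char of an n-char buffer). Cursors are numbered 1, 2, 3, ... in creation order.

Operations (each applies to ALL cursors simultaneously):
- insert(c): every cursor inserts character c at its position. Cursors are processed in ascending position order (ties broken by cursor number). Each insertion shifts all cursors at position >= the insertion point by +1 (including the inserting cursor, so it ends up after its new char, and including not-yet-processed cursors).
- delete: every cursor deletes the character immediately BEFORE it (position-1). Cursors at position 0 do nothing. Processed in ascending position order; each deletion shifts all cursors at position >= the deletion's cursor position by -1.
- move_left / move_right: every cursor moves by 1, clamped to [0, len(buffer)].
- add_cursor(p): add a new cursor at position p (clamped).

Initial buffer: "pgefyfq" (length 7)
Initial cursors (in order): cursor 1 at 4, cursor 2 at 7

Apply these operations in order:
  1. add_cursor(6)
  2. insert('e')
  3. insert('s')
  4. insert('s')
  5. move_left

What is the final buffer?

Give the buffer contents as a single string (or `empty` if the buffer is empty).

After op 1 (add_cursor(6)): buffer="pgefyfq" (len 7), cursors c1@4 c3@6 c2@7, authorship .......
After op 2 (insert('e')): buffer="pgefeyfeqe" (len 10), cursors c1@5 c3@8 c2@10, authorship ....1..3.2
After op 3 (insert('s')): buffer="pgefesyfesqes" (len 13), cursors c1@6 c3@10 c2@13, authorship ....11..33.22
After op 4 (insert('s')): buffer="pgefessyfessqess" (len 16), cursors c1@7 c3@12 c2@16, authorship ....111..333.222
After op 5 (move_left): buffer="pgefessyfessqess" (len 16), cursors c1@6 c3@11 c2@15, authorship ....111..333.222

Answer: pgefessyfessqess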